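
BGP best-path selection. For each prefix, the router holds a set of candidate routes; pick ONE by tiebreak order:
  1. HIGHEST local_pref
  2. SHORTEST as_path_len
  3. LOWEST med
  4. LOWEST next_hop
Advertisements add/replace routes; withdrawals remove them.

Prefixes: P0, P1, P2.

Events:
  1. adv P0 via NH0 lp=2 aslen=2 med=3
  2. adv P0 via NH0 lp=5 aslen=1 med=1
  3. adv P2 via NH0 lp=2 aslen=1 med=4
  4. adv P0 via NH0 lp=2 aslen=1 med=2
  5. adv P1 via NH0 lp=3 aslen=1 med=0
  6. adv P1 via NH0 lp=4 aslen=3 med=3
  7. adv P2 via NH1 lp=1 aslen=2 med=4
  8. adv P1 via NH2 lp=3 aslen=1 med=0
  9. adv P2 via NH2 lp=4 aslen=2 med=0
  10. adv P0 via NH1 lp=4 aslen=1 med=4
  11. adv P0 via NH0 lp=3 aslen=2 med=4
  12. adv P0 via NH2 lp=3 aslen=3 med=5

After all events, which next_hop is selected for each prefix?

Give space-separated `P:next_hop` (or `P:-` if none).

Op 1: best P0=NH0 P1=- P2=-
Op 2: best P0=NH0 P1=- P2=-
Op 3: best P0=NH0 P1=- P2=NH0
Op 4: best P0=NH0 P1=- P2=NH0
Op 5: best P0=NH0 P1=NH0 P2=NH0
Op 6: best P0=NH0 P1=NH0 P2=NH0
Op 7: best P0=NH0 P1=NH0 P2=NH0
Op 8: best P0=NH0 P1=NH0 P2=NH0
Op 9: best P0=NH0 P1=NH0 P2=NH2
Op 10: best P0=NH1 P1=NH0 P2=NH2
Op 11: best P0=NH1 P1=NH0 P2=NH2
Op 12: best P0=NH1 P1=NH0 P2=NH2

Answer: P0:NH1 P1:NH0 P2:NH2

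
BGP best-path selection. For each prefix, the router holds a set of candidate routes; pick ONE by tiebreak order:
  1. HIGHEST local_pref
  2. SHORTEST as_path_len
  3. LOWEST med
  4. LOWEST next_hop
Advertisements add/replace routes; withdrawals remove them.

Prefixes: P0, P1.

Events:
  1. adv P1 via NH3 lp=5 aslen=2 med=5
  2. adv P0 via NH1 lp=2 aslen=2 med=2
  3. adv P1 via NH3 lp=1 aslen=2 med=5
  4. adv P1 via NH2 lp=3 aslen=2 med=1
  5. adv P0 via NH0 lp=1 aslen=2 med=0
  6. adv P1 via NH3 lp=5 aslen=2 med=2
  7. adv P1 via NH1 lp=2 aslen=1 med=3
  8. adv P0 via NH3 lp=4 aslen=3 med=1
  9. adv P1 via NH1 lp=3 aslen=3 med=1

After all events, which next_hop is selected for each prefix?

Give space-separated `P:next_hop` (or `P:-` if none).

Answer: P0:NH3 P1:NH3

Derivation:
Op 1: best P0=- P1=NH3
Op 2: best P0=NH1 P1=NH3
Op 3: best P0=NH1 P1=NH3
Op 4: best P0=NH1 P1=NH2
Op 5: best P0=NH1 P1=NH2
Op 6: best P0=NH1 P1=NH3
Op 7: best P0=NH1 P1=NH3
Op 8: best P0=NH3 P1=NH3
Op 9: best P0=NH3 P1=NH3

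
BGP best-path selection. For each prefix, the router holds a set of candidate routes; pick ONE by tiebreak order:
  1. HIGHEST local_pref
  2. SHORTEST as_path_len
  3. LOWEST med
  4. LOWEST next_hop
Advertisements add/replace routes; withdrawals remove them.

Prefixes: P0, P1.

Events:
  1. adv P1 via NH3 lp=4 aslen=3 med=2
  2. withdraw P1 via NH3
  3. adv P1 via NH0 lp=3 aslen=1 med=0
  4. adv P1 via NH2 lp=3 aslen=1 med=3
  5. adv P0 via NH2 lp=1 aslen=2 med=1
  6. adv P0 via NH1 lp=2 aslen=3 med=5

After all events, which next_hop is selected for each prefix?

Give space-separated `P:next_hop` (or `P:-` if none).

Op 1: best P0=- P1=NH3
Op 2: best P0=- P1=-
Op 3: best P0=- P1=NH0
Op 4: best P0=- P1=NH0
Op 5: best P0=NH2 P1=NH0
Op 6: best P0=NH1 P1=NH0

Answer: P0:NH1 P1:NH0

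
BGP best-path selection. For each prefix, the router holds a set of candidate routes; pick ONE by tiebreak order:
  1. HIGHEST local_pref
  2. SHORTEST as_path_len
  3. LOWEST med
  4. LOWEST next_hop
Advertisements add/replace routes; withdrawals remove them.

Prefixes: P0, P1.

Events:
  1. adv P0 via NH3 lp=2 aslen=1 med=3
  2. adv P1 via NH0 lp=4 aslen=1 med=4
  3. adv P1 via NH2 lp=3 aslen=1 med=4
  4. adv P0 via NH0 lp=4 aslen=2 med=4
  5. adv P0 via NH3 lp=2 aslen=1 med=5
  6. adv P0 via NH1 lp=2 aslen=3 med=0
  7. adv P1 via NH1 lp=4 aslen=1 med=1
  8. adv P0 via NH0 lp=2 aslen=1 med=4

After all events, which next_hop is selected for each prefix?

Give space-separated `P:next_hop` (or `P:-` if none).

Op 1: best P0=NH3 P1=-
Op 2: best P0=NH3 P1=NH0
Op 3: best P0=NH3 P1=NH0
Op 4: best P0=NH0 P1=NH0
Op 5: best P0=NH0 P1=NH0
Op 6: best P0=NH0 P1=NH0
Op 7: best P0=NH0 P1=NH1
Op 8: best P0=NH0 P1=NH1

Answer: P0:NH0 P1:NH1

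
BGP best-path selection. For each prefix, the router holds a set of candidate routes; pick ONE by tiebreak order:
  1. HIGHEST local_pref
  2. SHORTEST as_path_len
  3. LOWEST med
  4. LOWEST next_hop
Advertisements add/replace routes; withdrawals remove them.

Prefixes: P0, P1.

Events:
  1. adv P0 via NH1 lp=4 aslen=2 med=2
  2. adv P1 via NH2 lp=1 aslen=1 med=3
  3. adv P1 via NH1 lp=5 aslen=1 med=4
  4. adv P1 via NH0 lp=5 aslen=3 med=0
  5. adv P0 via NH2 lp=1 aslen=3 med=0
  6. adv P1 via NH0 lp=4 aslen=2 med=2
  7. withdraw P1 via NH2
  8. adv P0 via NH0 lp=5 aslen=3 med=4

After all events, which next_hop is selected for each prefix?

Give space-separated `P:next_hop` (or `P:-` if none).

Answer: P0:NH0 P1:NH1

Derivation:
Op 1: best P0=NH1 P1=-
Op 2: best P0=NH1 P1=NH2
Op 3: best P0=NH1 P1=NH1
Op 4: best P0=NH1 P1=NH1
Op 5: best P0=NH1 P1=NH1
Op 6: best P0=NH1 P1=NH1
Op 7: best P0=NH1 P1=NH1
Op 8: best P0=NH0 P1=NH1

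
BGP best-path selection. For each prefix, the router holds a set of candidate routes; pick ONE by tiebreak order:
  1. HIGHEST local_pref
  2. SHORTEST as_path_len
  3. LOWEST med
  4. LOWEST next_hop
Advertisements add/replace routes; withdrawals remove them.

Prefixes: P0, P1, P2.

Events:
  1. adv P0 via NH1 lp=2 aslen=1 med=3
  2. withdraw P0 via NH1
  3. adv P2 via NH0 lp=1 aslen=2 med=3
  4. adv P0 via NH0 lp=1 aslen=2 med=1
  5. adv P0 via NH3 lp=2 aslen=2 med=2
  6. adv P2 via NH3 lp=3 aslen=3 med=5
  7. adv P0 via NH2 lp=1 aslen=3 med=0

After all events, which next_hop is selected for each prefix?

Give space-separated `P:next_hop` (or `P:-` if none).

Op 1: best P0=NH1 P1=- P2=-
Op 2: best P0=- P1=- P2=-
Op 3: best P0=- P1=- P2=NH0
Op 4: best P0=NH0 P1=- P2=NH0
Op 5: best P0=NH3 P1=- P2=NH0
Op 6: best P0=NH3 P1=- P2=NH3
Op 7: best P0=NH3 P1=- P2=NH3

Answer: P0:NH3 P1:- P2:NH3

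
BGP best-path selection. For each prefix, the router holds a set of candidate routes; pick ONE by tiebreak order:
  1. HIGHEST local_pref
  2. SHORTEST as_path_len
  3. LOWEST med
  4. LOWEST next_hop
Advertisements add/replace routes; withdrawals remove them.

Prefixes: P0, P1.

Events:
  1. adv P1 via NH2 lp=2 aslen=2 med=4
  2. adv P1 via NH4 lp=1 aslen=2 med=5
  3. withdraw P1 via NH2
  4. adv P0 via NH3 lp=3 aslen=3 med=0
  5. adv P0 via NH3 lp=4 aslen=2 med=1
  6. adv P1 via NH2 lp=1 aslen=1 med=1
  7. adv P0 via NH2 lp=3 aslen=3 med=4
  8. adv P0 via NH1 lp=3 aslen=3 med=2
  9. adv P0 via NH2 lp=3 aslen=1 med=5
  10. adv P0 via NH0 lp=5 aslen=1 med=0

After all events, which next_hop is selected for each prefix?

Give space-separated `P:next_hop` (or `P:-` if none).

Answer: P0:NH0 P1:NH2

Derivation:
Op 1: best P0=- P1=NH2
Op 2: best P0=- P1=NH2
Op 3: best P0=- P1=NH4
Op 4: best P0=NH3 P1=NH4
Op 5: best P0=NH3 P1=NH4
Op 6: best P0=NH3 P1=NH2
Op 7: best P0=NH3 P1=NH2
Op 8: best P0=NH3 P1=NH2
Op 9: best P0=NH3 P1=NH2
Op 10: best P0=NH0 P1=NH2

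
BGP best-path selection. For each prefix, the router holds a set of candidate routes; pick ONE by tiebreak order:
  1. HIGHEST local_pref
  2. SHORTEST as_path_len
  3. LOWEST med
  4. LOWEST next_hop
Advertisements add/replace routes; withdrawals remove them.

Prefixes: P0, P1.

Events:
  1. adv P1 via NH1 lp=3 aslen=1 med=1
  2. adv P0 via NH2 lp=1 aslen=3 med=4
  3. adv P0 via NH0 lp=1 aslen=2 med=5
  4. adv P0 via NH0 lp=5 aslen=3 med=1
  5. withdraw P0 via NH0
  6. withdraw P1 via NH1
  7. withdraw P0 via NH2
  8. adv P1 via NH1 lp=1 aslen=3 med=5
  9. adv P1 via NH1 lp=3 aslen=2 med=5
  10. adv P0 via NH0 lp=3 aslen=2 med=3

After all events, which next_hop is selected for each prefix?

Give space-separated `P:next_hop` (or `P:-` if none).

Answer: P0:NH0 P1:NH1

Derivation:
Op 1: best P0=- P1=NH1
Op 2: best P0=NH2 P1=NH1
Op 3: best P0=NH0 P1=NH1
Op 4: best P0=NH0 P1=NH1
Op 5: best P0=NH2 P1=NH1
Op 6: best P0=NH2 P1=-
Op 7: best P0=- P1=-
Op 8: best P0=- P1=NH1
Op 9: best P0=- P1=NH1
Op 10: best P0=NH0 P1=NH1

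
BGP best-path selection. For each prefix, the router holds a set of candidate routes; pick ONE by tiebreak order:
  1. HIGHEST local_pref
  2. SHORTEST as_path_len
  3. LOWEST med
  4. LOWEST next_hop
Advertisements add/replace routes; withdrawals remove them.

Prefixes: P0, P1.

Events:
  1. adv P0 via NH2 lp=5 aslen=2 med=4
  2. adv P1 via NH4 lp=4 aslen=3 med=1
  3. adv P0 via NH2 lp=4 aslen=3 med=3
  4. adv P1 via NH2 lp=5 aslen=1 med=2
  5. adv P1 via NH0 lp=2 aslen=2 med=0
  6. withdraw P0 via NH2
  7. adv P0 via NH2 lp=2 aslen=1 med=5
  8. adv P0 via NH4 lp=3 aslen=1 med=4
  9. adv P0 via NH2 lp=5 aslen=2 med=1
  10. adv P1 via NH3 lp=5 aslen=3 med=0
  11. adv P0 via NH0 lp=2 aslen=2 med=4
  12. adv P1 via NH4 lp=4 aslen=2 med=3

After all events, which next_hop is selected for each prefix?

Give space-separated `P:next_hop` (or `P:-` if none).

Answer: P0:NH2 P1:NH2

Derivation:
Op 1: best P0=NH2 P1=-
Op 2: best P0=NH2 P1=NH4
Op 3: best P0=NH2 P1=NH4
Op 4: best P0=NH2 P1=NH2
Op 5: best P0=NH2 P1=NH2
Op 6: best P0=- P1=NH2
Op 7: best P0=NH2 P1=NH2
Op 8: best P0=NH4 P1=NH2
Op 9: best P0=NH2 P1=NH2
Op 10: best P0=NH2 P1=NH2
Op 11: best P0=NH2 P1=NH2
Op 12: best P0=NH2 P1=NH2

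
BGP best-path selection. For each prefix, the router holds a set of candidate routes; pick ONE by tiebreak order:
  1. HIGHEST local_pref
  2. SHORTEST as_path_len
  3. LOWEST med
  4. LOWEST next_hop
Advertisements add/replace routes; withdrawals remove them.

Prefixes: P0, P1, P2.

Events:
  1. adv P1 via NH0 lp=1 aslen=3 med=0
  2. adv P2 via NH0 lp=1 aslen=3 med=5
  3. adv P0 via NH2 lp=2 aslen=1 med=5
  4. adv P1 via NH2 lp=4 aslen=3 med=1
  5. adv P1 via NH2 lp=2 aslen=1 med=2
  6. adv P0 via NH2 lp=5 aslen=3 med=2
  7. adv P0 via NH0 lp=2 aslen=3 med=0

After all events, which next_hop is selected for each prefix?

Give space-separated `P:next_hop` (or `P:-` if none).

Op 1: best P0=- P1=NH0 P2=-
Op 2: best P0=- P1=NH0 P2=NH0
Op 3: best P0=NH2 P1=NH0 P2=NH0
Op 4: best P0=NH2 P1=NH2 P2=NH0
Op 5: best P0=NH2 P1=NH2 P2=NH0
Op 6: best P0=NH2 P1=NH2 P2=NH0
Op 7: best P0=NH2 P1=NH2 P2=NH0

Answer: P0:NH2 P1:NH2 P2:NH0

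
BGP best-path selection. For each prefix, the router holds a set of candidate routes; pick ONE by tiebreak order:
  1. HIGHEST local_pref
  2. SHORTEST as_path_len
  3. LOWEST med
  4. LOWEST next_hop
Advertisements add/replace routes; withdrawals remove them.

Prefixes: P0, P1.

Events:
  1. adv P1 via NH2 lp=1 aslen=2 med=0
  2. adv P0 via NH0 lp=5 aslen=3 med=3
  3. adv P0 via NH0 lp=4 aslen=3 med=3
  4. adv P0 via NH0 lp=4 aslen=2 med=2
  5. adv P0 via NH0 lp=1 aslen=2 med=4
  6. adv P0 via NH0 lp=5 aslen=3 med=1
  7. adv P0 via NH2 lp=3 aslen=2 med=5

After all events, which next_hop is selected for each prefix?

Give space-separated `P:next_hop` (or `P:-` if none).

Answer: P0:NH0 P1:NH2

Derivation:
Op 1: best P0=- P1=NH2
Op 2: best P0=NH0 P1=NH2
Op 3: best P0=NH0 P1=NH2
Op 4: best P0=NH0 P1=NH2
Op 5: best P0=NH0 P1=NH2
Op 6: best P0=NH0 P1=NH2
Op 7: best P0=NH0 P1=NH2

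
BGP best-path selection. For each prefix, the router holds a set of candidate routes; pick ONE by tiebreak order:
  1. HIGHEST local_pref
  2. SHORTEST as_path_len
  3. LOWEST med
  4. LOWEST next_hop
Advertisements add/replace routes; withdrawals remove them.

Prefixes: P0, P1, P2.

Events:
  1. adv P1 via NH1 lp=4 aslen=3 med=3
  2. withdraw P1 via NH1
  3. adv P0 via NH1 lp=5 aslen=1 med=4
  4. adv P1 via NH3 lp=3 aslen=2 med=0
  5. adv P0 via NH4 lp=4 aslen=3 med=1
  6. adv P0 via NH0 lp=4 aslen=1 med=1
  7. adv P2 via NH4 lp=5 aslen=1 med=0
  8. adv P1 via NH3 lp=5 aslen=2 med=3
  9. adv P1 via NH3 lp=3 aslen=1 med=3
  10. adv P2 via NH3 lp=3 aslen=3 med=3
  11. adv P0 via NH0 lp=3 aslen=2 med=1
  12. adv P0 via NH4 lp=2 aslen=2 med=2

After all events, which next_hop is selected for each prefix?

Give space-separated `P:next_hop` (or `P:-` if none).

Op 1: best P0=- P1=NH1 P2=-
Op 2: best P0=- P1=- P2=-
Op 3: best P0=NH1 P1=- P2=-
Op 4: best P0=NH1 P1=NH3 P2=-
Op 5: best P0=NH1 P1=NH3 P2=-
Op 6: best P0=NH1 P1=NH3 P2=-
Op 7: best P0=NH1 P1=NH3 P2=NH4
Op 8: best P0=NH1 P1=NH3 P2=NH4
Op 9: best P0=NH1 P1=NH3 P2=NH4
Op 10: best P0=NH1 P1=NH3 P2=NH4
Op 11: best P0=NH1 P1=NH3 P2=NH4
Op 12: best P0=NH1 P1=NH3 P2=NH4

Answer: P0:NH1 P1:NH3 P2:NH4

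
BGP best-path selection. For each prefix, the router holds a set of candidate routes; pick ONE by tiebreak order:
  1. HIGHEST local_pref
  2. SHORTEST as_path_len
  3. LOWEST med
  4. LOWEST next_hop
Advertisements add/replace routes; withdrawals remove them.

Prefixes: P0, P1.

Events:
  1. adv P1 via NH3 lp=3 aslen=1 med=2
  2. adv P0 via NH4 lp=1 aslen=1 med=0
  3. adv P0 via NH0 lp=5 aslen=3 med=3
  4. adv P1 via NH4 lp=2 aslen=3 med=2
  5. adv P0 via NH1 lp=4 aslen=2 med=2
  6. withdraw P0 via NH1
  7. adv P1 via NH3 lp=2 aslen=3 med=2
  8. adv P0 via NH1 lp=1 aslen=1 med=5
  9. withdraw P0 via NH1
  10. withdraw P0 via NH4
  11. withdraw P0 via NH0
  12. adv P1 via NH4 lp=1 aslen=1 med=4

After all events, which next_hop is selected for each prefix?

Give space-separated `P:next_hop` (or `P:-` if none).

Op 1: best P0=- P1=NH3
Op 2: best P0=NH4 P1=NH3
Op 3: best P0=NH0 P1=NH3
Op 4: best P0=NH0 P1=NH3
Op 5: best P0=NH0 P1=NH3
Op 6: best P0=NH0 P1=NH3
Op 7: best P0=NH0 P1=NH3
Op 8: best P0=NH0 P1=NH3
Op 9: best P0=NH0 P1=NH3
Op 10: best P0=NH0 P1=NH3
Op 11: best P0=- P1=NH3
Op 12: best P0=- P1=NH3

Answer: P0:- P1:NH3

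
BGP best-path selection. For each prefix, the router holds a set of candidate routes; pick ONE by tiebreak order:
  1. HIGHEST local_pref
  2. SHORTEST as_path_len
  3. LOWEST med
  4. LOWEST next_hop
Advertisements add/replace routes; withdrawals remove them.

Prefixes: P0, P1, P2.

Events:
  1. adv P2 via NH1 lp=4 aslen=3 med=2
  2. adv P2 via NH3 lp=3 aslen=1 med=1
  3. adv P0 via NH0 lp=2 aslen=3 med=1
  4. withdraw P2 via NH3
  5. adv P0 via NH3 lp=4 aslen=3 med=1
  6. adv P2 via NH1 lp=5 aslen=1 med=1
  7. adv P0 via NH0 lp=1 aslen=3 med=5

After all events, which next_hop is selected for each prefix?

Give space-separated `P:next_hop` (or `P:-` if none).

Op 1: best P0=- P1=- P2=NH1
Op 2: best P0=- P1=- P2=NH1
Op 3: best P0=NH0 P1=- P2=NH1
Op 4: best P0=NH0 P1=- P2=NH1
Op 5: best P0=NH3 P1=- P2=NH1
Op 6: best P0=NH3 P1=- P2=NH1
Op 7: best P0=NH3 P1=- P2=NH1

Answer: P0:NH3 P1:- P2:NH1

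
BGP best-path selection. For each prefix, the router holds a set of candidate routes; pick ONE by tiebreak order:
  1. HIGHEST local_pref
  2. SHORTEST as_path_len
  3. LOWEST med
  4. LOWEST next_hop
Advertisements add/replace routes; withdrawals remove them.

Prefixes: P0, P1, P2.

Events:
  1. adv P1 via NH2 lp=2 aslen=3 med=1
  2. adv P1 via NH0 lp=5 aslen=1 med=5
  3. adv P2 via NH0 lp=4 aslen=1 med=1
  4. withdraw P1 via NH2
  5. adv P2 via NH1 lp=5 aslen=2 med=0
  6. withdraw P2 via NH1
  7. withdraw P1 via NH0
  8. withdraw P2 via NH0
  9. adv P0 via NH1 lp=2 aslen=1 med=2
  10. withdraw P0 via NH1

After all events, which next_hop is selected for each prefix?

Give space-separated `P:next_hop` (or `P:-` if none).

Answer: P0:- P1:- P2:-

Derivation:
Op 1: best P0=- P1=NH2 P2=-
Op 2: best P0=- P1=NH0 P2=-
Op 3: best P0=- P1=NH0 P2=NH0
Op 4: best P0=- P1=NH0 P2=NH0
Op 5: best P0=- P1=NH0 P2=NH1
Op 6: best P0=- P1=NH0 P2=NH0
Op 7: best P0=- P1=- P2=NH0
Op 8: best P0=- P1=- P2=-
Op 9: best P0=NH1 P1=- P2=-
Op 10: best P0=- P1=- P2=-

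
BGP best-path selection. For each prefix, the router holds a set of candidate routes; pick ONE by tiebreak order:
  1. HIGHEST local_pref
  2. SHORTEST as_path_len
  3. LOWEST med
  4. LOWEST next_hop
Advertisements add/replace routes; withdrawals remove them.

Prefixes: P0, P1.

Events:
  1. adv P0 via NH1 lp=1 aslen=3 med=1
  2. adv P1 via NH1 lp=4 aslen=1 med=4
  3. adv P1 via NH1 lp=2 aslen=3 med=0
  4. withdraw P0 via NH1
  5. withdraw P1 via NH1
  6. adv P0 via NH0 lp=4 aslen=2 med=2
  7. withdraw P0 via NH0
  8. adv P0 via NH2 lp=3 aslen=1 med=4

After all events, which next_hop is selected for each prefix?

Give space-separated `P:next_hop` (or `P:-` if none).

Op 1: best P0=NH1 P1=-
Op 2: best P0=NH1 P1=NH1
Op 3: best P0=NH1 P1=NH1
Op 4: best P0=- P1=NH1
Op 5: best P0=- P1=-
Op 6: best P0=NH0 P1=-
Op 7: best P0=- P1=-
Op 8: best P0=NH2 P1=-

Answer: P0:NH2 P1:-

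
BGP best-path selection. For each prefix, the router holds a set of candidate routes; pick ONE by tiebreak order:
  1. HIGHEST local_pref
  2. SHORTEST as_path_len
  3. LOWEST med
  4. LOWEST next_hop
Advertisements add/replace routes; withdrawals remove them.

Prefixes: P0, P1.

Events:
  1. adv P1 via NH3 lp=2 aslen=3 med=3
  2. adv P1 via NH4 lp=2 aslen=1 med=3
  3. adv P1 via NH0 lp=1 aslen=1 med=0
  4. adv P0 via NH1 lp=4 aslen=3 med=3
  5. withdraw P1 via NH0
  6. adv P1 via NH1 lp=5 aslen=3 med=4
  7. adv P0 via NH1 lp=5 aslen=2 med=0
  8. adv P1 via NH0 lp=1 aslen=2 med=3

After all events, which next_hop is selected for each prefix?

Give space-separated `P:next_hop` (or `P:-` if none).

Op 1: best P0=- P1=NH3
Op 2: best P0=- P1=NH4
Op 3: best P0=- P1=NH4
Op 4: best P0=NH1 P1=NH4
Op 5: best P0=NH1 P1=NH4
Op 6: best P0=NH1 P1=NH1
Op 7: best P0=NH1 P1=NH1
Op 8: best P0=NH1 P1=NH1

Answer: P0:NH1 P1:NH1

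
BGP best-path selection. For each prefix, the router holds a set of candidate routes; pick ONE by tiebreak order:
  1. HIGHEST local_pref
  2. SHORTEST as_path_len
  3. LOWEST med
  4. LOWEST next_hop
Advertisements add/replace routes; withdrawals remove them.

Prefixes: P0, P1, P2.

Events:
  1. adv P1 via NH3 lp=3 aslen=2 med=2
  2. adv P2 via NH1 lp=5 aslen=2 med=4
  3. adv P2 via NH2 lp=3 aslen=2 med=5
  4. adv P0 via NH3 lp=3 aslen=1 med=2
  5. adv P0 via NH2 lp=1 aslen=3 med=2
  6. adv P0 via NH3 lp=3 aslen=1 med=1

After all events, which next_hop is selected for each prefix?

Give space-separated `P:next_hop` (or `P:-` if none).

Answer: P0:NH3 P1:NH3 P2:NH1

Derivation:
Op 1: best P0=- P1=NH3 P2=-
Op 2: best P0=- P1=NH3 P2=NH1
Op 3: best P0=- P1=NH3 P2=NH1
Op 4: best P0=NH3 P1=NH3 P2=NH1
Op 5: best P0=NH3 P1=NH3 P2=NH1
Op 6: best P0=NH3 P1=NH3 P2=NH1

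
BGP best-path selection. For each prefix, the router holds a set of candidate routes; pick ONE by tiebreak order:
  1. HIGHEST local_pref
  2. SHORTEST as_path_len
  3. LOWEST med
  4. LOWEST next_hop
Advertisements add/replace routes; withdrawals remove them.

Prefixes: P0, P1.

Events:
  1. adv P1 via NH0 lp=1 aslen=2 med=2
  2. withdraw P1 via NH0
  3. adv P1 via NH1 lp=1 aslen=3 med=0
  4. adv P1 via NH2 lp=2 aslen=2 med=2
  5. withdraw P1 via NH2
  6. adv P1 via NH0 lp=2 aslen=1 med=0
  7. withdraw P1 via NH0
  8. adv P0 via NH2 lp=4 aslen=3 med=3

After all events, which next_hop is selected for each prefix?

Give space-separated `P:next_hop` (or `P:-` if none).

Op 1: best P0=- P1=NH0
Op 2: best P0=- P1=-
Op 3: best P0=- P1=NH1
Op 4: best P0=- P1=NH2
Op 5: best P0=- P1=NH1
Op 6: best P0=- P1=NH0
Op 7: best P0=- P1=NH1
Op 8: best P0=NH2 P1=NH1

Answer: P0:NH2 P1:NH1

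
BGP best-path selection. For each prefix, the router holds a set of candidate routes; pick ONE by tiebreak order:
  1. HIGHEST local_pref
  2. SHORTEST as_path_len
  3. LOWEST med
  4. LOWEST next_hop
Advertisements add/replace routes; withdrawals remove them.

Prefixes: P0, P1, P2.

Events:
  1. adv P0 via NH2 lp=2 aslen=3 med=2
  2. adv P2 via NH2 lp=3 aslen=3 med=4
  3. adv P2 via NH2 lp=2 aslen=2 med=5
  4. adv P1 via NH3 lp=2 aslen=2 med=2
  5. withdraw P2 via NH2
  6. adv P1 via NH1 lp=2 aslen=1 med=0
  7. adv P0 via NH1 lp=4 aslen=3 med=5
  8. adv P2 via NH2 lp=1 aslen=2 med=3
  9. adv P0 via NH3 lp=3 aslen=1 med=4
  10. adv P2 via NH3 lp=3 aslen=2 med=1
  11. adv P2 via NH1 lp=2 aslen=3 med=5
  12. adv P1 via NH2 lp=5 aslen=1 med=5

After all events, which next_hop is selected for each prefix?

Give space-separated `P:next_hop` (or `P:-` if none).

Answer: P0:NH1 P1:NH2 P2:NH3

Derivation:
Op 1: best P0=NH2 P1=- P2=-
Op 2: best P0=NH2 P1=- P2=NH2
Op 3: best P0=NH2 P1=- P2=NH2
Op 4: best P0=NH2 P1=NH3 P2=NH2
Op 5: best P0=NH2 P1=NH3 P2=-
Op 6: best P0=NH2 P1=NH1 P2=-
Op 7: best P0=NH1 P1=NH1 P2=-
Op 8: best P0=NH1 P1=NH1 P2=NH2
Op 9: best P0=NH1 P1=NH1 P2=NH2
Op 10: best P0=NH1 P1=NH1 P2=NH3
Op 11: best P0=NH1 P1=NH1 P2=NH3
Op 12: best P0=NH1 P1=NH2 P2=NH3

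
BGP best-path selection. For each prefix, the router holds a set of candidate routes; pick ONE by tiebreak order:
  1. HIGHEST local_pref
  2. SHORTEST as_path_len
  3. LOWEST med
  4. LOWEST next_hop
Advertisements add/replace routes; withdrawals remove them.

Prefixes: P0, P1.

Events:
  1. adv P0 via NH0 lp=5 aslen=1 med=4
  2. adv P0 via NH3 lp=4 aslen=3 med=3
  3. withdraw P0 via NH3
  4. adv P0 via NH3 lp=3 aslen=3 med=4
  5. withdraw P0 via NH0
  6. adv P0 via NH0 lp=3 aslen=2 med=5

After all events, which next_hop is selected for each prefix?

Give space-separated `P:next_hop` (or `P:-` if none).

Answer: P0:NH0 P1:-

Derivation:
Op 1: best P0=NH0 P1=-
Op 2: best P0=NH0 P1=-
Op 3: best P0=NH0 P1=-
Op 4: best P0=NH0 P1=-
Op 5: best P0=NH3 P1=-
Op 6: best P0=NH0 P1=-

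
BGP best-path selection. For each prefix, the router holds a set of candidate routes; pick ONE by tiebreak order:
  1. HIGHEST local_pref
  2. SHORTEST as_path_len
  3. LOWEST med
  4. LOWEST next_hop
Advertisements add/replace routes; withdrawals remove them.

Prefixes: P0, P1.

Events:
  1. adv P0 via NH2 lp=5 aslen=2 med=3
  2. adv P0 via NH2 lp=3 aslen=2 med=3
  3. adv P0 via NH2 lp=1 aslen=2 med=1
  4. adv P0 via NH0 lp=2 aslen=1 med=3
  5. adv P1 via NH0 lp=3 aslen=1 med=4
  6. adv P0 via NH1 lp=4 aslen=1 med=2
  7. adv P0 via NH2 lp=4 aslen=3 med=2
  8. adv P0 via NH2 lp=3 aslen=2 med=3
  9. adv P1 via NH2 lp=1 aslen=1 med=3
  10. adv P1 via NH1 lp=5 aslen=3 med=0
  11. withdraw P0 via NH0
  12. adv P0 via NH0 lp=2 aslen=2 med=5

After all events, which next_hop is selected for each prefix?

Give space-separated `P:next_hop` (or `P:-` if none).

Op 1: best P0=NH2 P1=-
Op 2: best P0=NH2 P1=-
Op 3: best P0=NH2 P1=-
Op 4: best P0=NH0 P1=-
Op 5: best P0=NH0 P1=NH0
Op 6: best P0=NH1 P1=NH0
Op 7: best P0=NH1 P1=NH0
Op 8: best P0=NH1 P1=NH0
Op 9: best P0=NH1 P1=NH0
Op 10: best P0=NH1 P1=NH1
Op 11: best P0=NH1 P1=NH1
Op 12: best P0=NH1 P1=NH1

Answer: P0:NH1 P1:NH1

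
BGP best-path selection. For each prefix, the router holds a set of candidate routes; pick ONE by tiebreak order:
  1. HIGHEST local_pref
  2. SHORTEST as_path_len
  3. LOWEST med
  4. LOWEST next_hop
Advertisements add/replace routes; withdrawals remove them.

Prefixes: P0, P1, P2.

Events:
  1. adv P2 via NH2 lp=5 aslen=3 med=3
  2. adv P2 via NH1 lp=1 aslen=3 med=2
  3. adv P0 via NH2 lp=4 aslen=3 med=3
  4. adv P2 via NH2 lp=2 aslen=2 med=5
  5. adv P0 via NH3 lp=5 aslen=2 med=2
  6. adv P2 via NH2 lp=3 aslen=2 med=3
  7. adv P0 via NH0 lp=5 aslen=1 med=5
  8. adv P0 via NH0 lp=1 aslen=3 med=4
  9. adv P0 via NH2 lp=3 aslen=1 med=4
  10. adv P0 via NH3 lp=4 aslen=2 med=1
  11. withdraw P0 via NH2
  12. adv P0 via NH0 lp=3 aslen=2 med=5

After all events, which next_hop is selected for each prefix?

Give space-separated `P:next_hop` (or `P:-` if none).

Op 1: best P0=- P1=- P2=NH2
Op 2: best P0=- P1=- P2=NH2
Op 3: best P0=NH2 P1=- P2=NH2
Op 4: best P0=NH2 P1=- P2=NH2
Op 5: best P0=NH3 P1=- P2=NH2
Op 6: best P0=NH3 P1=- P2=NH2
Op 7: best P0=NH0 P1=- P2=NH2
Op 8: best P0=NH3 P1=- P2=NH2
Op 9: best P0=NH3 P1=- P2=NH2
Op 10: best P0=NH3 P1=- P2=NH2
Op 11: best P0=NH3 P1=- P2=NH2
Op 12: best P0=NH3 P1=- P2=NH2

Answer: P0:NH3 P1:- P2:NH2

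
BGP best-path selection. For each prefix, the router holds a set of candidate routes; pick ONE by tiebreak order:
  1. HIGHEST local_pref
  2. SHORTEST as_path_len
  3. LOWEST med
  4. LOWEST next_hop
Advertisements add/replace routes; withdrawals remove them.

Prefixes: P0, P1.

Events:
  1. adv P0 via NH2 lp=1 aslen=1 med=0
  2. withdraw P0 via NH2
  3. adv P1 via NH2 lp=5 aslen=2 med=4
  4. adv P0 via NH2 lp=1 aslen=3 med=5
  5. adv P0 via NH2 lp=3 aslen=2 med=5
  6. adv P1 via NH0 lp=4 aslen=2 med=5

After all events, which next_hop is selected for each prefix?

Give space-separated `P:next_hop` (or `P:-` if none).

Answer: P0:NH2 P1:NH2

Derivation:
Op 1: best P0=NH2 P1=-
Op 2: best P0=- P1=-
Op 3: best P0=- P1=NH2
Op 4: best P0=NH2 P1=NH2
Op 5: best P0=NH2 P1=NH2
Op 6: best P0=NH2 P1=NH2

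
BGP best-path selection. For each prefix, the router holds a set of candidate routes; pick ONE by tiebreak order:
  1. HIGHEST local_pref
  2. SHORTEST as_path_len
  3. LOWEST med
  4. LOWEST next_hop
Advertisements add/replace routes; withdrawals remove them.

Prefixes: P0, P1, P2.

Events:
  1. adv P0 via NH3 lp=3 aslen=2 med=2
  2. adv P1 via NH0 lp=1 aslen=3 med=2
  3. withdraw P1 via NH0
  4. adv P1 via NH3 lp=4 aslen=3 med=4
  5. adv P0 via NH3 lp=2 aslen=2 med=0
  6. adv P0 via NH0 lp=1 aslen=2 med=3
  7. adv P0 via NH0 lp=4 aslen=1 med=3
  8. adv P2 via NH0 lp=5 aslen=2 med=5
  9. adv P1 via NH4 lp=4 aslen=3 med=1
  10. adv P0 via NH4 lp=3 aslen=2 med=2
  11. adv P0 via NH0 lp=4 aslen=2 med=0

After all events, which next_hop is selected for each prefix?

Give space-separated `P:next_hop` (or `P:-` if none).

Op 1: best P0=NH3 P1=- P2=-
Op 2: best P0=NH3 P1=NH0 P2=-
Op 3: best P0=NH3 P1=- P2=-
Op 4: best P0=NH3 P1=NH3 P2=-
Op 5: best P0=NH3 P1=NH3 P2=-
Op 6: best P0=NH3 P1=NH3 P2=-
Op 7: best P0=NH0 P1=NH3 P2=-
Op 8: best P0=NH0 P1=NH3 P2=NH0
Op 9: best P0=NH0 P1=NH4 P2=NH0
Op 10: best P0=NH0 P1=NH4 P2=NH0
Op 11: best P0=NH0 P1=NH4 P2=NH0

Answer: P0:NH0 P1:NH4 P2:NH0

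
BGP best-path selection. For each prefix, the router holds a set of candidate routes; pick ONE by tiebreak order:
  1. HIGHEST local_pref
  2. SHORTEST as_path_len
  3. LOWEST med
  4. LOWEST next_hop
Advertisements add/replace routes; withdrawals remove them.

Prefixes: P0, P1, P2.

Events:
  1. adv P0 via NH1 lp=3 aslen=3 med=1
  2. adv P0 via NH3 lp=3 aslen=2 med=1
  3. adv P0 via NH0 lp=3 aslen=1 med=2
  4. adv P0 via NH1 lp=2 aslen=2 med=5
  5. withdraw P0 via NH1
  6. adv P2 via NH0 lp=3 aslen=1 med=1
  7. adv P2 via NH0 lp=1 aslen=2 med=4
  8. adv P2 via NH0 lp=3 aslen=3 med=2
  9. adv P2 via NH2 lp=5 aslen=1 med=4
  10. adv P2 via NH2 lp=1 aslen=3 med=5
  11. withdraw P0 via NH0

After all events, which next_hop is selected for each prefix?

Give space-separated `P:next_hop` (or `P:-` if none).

Op 1: best P0=NH1 P1=- P2=-
Op 2: best P0=NH3 P1=- P2=-
Op 3: best P0=NH0 P1=- P2=-
Op 4: best P0=NH0 P1=- P2=-
Op 5: best P0=NH0 P1=- P2=-
Op 6: best P0=NH0 P1=- P2=NH0
Op 7: best P0=NH0 P1=- P2=NH0
Op 8: best P0=NH0 P1=- P2=NH0
Op 9: best P0=NH0 P1=- P2=NH2
Op 10: best P0=NH0 P1=- P2=NH0
Op 11: best P0=NH3 P1=- P2=NH0

Answer: P0:NH3 P1:- P2:NH0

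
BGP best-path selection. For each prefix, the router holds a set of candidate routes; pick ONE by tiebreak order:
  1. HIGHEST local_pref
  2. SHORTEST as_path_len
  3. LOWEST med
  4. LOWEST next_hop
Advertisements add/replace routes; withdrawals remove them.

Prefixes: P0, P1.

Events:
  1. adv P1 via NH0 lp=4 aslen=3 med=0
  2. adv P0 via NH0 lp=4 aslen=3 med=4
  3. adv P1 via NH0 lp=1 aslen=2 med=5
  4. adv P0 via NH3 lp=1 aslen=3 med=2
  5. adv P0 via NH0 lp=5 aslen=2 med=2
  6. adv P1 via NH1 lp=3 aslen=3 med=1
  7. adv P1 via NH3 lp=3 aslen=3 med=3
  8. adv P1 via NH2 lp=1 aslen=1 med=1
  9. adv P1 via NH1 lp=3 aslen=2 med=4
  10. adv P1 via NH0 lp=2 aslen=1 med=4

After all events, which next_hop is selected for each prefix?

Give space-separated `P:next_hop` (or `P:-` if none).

Answer: P0:NH0 P1:NH1

Derivation:
Op 1: best P0=- P1=NH0
Op 2: best P0=NH0 P1=NH0
Op 3: best P0=NH0 P1=NH0
Op 4: best P0=NH0 P1=NH0
Op 5: best P0=NH0 P1=NH0
Op 6: best P0=NH0 P1=NH1
Op 7: best P0=NH0 P1=NH1
Op 8: best P0=NH0 P1=NH1
Op 9: best P0=NH0 P1=NH1
Op 10: best P0=NH0 P1=NH1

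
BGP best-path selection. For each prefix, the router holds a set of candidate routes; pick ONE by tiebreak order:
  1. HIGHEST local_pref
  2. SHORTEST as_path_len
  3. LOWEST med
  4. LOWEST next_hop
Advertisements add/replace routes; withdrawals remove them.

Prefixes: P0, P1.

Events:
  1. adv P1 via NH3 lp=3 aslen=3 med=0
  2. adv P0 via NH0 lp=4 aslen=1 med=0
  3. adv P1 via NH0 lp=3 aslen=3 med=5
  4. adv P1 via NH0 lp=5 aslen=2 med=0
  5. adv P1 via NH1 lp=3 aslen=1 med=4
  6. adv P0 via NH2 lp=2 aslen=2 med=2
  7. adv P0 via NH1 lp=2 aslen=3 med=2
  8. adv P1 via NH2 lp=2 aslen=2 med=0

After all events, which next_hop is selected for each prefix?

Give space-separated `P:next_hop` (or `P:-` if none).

Answer: P0:NH0 P1:NH0

Derivation:
Op 1: best P0=- P1=NH3
Op 2: best P0=NH0 P1=NH3
Op 3: best P0=NH0 P1=NH3
Op 4: best P0=NH0 P1=NH0
Op 5: best P0=NH0 P1=NH0
Op 6: best P0=NH0 P1=NH0
Op 7: best P0=NH0 P1=NH0
Op 8: best P0=NH0 P1=NH0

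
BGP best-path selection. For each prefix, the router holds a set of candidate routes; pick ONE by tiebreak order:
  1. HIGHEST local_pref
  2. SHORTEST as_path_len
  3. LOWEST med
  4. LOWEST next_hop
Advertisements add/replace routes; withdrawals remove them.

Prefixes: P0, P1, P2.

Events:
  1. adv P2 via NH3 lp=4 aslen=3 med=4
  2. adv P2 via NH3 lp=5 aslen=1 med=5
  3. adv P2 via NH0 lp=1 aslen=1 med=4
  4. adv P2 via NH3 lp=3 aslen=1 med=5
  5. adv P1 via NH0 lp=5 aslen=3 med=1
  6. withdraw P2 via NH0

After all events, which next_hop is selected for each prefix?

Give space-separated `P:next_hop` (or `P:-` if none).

Op 1: best P0=- P1=- P2=NH3
Op 2: best P0=- P1=- P2=NH3
Op 3: best P0=- P1=- P2=NH3
Op 4: best P0=- P1=- P2=NH3
Op 5: best P0=- P1=NH0 P2=NH3
Op 6: best P0=- P1=NH0 P2=NH3

Answer: P0:- P1:NH0 P2:NH3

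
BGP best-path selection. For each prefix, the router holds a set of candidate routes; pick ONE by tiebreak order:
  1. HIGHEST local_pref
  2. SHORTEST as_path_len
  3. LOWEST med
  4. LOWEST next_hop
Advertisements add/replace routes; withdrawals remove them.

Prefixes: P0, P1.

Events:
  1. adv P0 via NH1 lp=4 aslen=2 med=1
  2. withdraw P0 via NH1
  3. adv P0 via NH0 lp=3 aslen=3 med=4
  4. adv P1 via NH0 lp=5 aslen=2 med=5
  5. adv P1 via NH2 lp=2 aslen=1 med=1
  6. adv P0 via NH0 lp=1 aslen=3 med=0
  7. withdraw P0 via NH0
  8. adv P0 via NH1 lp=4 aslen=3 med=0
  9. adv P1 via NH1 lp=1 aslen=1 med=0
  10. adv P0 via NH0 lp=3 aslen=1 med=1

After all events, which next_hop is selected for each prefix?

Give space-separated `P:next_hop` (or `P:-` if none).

Op 1: best P0=NH1 P1=-
Op 2: best P0=- P1=-
Op 3: best P0=NH0 P1=-
Op 4: best P0=NH0 P1=NH0
Op 5: best P0=NH0 P1=NH0
Op 6: best P0=NH0 P1=NH0
Op 7: best P0=- P1=NH0
Op 8: best P0=NH1 P1=NH0
Op 9: best P0=NH1 P1=NH0
Op 10: best P0=NH1 P1=NH0

Answer: P0:NH1 P1:NH0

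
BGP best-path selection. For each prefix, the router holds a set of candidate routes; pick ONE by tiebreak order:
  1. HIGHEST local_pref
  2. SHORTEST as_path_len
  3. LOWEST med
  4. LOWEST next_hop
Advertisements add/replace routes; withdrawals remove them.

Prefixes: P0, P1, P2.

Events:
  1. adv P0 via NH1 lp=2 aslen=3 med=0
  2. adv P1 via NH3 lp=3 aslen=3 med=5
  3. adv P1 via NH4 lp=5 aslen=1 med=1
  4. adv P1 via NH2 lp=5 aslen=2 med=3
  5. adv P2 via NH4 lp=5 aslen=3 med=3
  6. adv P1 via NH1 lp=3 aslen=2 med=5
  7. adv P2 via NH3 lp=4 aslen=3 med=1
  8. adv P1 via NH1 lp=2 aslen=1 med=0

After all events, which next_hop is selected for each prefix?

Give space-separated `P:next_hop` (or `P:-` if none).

Answer: P0:NH1 P1:NH4 P2:NH4

Derivation:
Op 1: best P0=NH1 P1=- P2=-
Op 2: best P0=NH1 P1=NH3 P2=-
Op 3: best P0=NH1 P1=NH4 P2=-
Op 4: best P0=NH1 P1=NH4 P2=-
Op 5: best P0=NH1 P1=NH4 P2=NH4
Op 6: best P0=NH1 P1=NH4 P2=NH4
Op 7: best P0=NH1 P1=NH4 P2=NH4
Op 8: best P0=NH1 P1=NH4 P2=NH4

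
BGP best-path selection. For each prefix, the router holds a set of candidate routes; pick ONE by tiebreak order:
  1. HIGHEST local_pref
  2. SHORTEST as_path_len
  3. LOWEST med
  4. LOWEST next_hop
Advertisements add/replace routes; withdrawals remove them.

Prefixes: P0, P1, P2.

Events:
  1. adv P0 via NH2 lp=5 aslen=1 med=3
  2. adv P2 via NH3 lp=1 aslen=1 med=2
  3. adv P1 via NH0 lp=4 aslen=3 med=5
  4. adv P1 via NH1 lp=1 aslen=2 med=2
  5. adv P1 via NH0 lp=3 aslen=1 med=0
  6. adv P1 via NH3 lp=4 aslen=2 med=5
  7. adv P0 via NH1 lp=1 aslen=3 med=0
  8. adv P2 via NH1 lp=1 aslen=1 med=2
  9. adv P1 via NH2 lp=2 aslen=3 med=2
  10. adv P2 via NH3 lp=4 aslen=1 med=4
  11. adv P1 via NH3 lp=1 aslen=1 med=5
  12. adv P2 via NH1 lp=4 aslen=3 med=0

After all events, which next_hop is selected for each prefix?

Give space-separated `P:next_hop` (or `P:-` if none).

Op 1: best P0=NH2 P1=- P2=-
Op 2: best P0=NH2 P1=- P2=NH3
Op 3: best P0=NH2 P1=NH0 P2=NH3
Op 4: best P0=NH2 P1=NH0 P2=NH3
Op 5: best P0=NH2 P1=NH0 P2=NH3
Op 6: best P0=NH2 P1=NH3 P2=NH3
Op 7: best P0=NH2 P1=NH3 P2=NH3
Op 8: best P0=NH2 P1=NH3 P2=NH1
Op 9: best P0=NH2 P1=NH3 P2=NH1
Op 10: best P0=NH2 P1=NH3 P2=NH3
Op 11: best P0=NH2 P1=NH0 P2=NH3
Op 12: best P0=NH2 P1=NH0 P2=NH3

Answer: P0:NH2 P1:NH0 P2:NH3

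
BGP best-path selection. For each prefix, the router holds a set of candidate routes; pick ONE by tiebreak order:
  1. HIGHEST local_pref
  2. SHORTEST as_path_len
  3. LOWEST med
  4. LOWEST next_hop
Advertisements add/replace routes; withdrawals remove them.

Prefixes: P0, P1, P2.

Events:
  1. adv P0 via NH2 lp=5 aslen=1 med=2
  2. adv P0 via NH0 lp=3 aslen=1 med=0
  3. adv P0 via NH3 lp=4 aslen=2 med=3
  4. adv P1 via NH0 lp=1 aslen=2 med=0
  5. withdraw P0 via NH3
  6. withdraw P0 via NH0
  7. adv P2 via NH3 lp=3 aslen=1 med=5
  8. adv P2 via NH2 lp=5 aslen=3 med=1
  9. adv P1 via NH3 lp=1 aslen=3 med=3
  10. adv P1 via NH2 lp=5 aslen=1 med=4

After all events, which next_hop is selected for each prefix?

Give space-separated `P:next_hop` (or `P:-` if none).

Op 1: best P0=NH2 P1=- P2=-
Op 2: best P0=NH2 P1=- P2=-
Op 3: best P0=NH2 P1=- P2=-
Op 4: best P0=NH2 P1=NH0 P2=-
Op 5: best P0=NH2 P1=NH0 P2=-
Op 6: best P0=NH2 P1=NH0 P2=-
Op 7: best P0=NH2 P1=NH0 P2=NH3
Op 8: best P0=NH2 P1=NH0 P2=NH2
Op 9: best P0=NH2 P1=NH0 P2=NH2
Op 10: best P0=NH2 P1=NH2 P2=NH2

Answer: P0:NH2 P1:NH2 P2:NH2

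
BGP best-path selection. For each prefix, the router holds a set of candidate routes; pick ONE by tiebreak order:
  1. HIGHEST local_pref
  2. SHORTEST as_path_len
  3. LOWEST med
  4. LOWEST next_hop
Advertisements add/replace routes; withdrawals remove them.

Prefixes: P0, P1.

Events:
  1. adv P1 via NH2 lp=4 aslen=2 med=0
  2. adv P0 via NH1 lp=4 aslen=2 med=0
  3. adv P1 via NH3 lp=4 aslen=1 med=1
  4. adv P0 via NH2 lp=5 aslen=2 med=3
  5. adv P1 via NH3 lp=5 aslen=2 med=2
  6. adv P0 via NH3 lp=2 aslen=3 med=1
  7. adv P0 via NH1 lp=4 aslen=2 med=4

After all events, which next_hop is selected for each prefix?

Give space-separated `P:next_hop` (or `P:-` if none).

Answer: P0:NH2 P1:NH3

Derivation:
Op 1: best P0=- P1=NH2
Op 2: best P0=NH1 P1=NH2
Op 3: best P0=NH1 P1=NH3
Op 4: best P0=NH2 P1=NH3
Op 5: best P0=NH2 P1=NH3
Op 6: best P0=NH2 P1=NH3
Op 7: best P0=NH2 P1=NH3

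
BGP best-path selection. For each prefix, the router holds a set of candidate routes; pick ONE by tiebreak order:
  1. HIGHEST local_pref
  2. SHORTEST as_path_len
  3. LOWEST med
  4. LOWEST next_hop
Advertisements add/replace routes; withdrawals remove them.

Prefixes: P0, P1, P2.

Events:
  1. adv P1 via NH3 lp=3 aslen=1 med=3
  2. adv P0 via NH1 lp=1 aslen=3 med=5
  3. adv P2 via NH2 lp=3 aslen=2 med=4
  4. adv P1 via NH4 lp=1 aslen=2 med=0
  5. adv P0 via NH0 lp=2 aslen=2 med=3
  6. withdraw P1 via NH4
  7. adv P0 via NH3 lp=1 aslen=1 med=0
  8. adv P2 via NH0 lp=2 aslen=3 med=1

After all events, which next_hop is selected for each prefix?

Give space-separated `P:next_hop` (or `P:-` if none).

Answer: P0:NH0 P1:NH3 P2:NH2

Derivation:
Op 1: best P0=- P1=NH3 P2=-
Op 2: best P0=NH1 P1=NH3 P2=-
Op 3: best P0=NH1 P1=NH3 P2=NH2
Op 4: best P0=NH1 P1=NH3 P2=NH2
Op 5: best P0=NH0 P1=NH3 P2=NH2
Op 6: best P0=NH0 P1=NH3 P2=NH2
Op 7: best P0=NH0 P1=NH3 P2=NH2
Op 8: best P0=NH0 P1=NH3 P2=NH2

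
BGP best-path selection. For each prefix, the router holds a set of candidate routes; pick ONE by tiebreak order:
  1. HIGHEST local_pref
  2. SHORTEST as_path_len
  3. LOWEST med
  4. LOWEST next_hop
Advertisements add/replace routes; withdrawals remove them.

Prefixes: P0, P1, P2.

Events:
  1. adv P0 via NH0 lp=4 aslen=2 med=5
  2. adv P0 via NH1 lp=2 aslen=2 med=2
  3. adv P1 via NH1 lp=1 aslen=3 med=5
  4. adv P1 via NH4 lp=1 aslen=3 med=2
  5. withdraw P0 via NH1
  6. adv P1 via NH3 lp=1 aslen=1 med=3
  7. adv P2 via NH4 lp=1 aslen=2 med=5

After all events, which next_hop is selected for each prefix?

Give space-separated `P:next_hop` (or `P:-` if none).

Answer: P0:NH0 P1:NH3 P2:NH4

Derivation:
Op 1: best P0=NH0 P1=- P2=-
Op 2: best P0=NH0 P1=- P2=-
Op 3: best P0=NH0 P1=NH1 P2=-
Op 4: best P0=NH0 P1=NH4 P2=-
Op 5: best P0=NH0 P1=NH4 P2=-
Op 6: best P0=NH0 P1=NH3 P2=-
Op 7: best P0=NH0 P1=NH3 P2=NH4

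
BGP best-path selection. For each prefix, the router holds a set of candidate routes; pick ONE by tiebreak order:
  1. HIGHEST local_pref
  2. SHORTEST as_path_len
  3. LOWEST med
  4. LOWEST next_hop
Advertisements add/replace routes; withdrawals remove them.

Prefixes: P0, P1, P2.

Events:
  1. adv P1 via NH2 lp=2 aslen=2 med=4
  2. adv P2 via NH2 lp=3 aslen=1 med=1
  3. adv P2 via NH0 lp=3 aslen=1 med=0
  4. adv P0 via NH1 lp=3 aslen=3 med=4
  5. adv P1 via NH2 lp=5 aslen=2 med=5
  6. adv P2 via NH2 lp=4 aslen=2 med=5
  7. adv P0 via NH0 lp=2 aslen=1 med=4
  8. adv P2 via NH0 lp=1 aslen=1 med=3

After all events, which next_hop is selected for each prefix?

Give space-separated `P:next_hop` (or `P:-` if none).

Op 1: best P0=- P1=NH2 P2=-
Op 2: best P0=- P1=NH2 P2=NH2
Op 3: best P0=- P1=NH2 P2=NH0
Op 4: best P0=NH1 P1=NH2 P2=NH0
Op 5: best P0=NH1 P1=NH2 P2=NH0
Op 6: best P0=NH1 P1=NH2 P2=NH2
Op 7: best P0=NH1 P1=NH2 P2=NH2
Op 8: best P0=NH1 P1=NH2 P2=NH2

Answer: P0:NH1 P1:NH2 P2:NH2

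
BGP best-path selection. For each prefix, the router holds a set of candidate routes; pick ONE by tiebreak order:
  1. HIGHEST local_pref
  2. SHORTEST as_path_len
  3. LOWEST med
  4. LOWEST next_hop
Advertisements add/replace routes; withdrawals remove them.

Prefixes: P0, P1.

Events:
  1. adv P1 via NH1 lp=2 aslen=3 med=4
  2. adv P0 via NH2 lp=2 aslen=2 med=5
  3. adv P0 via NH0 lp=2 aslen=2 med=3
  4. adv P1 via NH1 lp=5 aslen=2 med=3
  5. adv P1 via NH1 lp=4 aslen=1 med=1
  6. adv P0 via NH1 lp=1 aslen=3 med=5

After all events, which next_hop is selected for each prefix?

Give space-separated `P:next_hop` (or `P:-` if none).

Answer: P0:NH0 P1:NH1

Derivation:
Op 1: best P0=- P1=NH1
Op 2: best P0=NH2 P1=NH1
Op 3: best P0=NH0 P1=NH1
Op 4: best P0=NH0 P1=NH1
Op 5: best P0=NH0 P1=NH1
Op 6: best P0=NH0 P1=NH1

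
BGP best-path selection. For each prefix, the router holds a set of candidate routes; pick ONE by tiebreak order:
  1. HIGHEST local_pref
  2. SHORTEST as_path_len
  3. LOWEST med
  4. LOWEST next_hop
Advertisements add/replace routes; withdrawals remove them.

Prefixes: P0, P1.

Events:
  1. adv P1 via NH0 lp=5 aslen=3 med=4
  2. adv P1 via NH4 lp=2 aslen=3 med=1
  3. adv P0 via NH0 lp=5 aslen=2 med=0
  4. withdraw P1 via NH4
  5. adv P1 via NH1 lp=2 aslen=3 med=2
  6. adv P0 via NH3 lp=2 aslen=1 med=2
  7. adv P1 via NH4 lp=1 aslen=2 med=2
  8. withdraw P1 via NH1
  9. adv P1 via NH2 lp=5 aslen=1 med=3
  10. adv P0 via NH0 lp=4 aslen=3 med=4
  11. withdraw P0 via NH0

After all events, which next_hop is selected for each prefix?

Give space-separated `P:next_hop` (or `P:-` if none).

Answer: P0:NH3 P1:NH2

Derivation:
Op 1: best P0=- P1=NH0
Op 2: best P0=- P1=NH0
Op 3: best P0=NH0 P1=NH0
Op 4: best P0=NH0 P1=NH0
Op 5: best P0=NH0 P1=NH0
Op 6: best P0=NH0 P1=NH0
Op 7: best P0=NH0 P1=NH0
Op 8: best P0=NH0 P1=NH0
Op 9: best P0=NH0 P1=NH2
Op 10: best P0=NH0 P1=NH2
Op 11: best P0=NH3 P1=NH2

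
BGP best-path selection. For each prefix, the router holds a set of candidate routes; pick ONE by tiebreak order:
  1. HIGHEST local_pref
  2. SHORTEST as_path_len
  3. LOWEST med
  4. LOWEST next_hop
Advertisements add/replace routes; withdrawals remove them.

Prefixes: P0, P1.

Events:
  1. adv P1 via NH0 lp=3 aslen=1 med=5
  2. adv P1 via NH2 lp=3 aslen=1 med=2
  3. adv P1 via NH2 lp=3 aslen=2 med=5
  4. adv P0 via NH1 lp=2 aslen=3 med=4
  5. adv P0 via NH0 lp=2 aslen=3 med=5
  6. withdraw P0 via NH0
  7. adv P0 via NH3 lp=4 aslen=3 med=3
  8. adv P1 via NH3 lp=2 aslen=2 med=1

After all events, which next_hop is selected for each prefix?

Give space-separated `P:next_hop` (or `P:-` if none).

Answer: P0:NH3 P1:NH0

Derivation:
Op 1: best P0=- P1=NH0
Op 2: best P0=- P1=NH2
Op 3: best P0=- P1=NH0
Op 4: best P0=NH1 P1=NH0
Op 5: best P0=NH1 P1=NH0
Op 6: best P0=NH1 P1=NH0
Op 7: best P0=NH3 P1=NH0
Op 8: best P0=NH3 P1=NH0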